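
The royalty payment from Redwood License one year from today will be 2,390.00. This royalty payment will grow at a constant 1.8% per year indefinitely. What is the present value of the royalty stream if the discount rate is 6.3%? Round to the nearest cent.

Growing perpetuity: P = D₁ / (r − g) = 2,390.0000 / (0.063 − 0.018) = 53,111.11

53111.11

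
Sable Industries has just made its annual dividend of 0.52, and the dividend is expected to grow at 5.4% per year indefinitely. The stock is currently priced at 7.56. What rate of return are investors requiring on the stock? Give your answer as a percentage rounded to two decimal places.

12.65%

D₁ = 0.52 × 1.054 = 0.5481
P = D₁/(r − g) ⇒ r = D₁/P + g = 0.5481/7.56 + 0.054 = 0.072497 + 0.054 = 0.126497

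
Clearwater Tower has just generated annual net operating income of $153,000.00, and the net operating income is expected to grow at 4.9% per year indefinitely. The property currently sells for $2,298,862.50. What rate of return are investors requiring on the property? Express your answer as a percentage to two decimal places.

11.88%

D₁ = $153,000.00 × 1.049 = $160,497.0000
P = D₁/(r − g) ⇒ r = D₁/P + g = $160,497.0000/$2,298,862.50 + 0.049 = 0.069816 + 0.049 = 0.118816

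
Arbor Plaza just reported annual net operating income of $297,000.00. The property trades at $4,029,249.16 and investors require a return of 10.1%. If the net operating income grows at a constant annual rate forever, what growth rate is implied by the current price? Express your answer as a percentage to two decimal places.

2.54%

P = D₀(1+g)/(r−g) ⇒ P(r−g) = D₀(1+g) ⇒ g(P+D₀) = P·r − D₀
g = (P·r − D₀)/(P + D₀) = ($4,029,249.16×0.101 − $297,000.00) / ($4,029,249.16 + $297,000.00) = 0.025416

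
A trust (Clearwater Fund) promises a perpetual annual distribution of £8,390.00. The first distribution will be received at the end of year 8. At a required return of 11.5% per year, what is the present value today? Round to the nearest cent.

£34051.80

Value at end of year 7: C / r = £8,390.00 / 0.115 = £72,956.5217
Discount to today: PV = £72,956.5217 / (1 + 0.115)^7 = £72,956.5217 / 2.142516 = £34,051.80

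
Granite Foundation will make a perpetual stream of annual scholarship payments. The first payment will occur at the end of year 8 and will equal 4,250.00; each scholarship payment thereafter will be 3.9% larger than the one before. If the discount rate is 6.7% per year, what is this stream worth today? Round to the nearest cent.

Value at end of year 7: C₁ / (r − g) = 4,250.00 / (0.067 − 0.039) = 151,785.7143
Discount to today: PV = 151,785.7143 / (1 + 0.067)^7 = 151,785.7143 / 1.574530 = 96,400.65

96400.65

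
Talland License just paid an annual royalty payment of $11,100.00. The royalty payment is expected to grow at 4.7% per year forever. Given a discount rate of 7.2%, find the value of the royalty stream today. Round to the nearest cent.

$464868.00

D₁ = D₀ × (1 + g) = $11,100.00 × 1.047 = $11,621.7000
Growing perpetuity: P = D₁ / (r − g) = $11,621.7000 / (0.072 − 0.047) = $464,868.00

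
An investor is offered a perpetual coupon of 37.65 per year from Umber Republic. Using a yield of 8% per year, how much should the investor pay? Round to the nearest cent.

Level perpetuity: PV = C / r = 37.65 / 0.08 = 470.63

470.63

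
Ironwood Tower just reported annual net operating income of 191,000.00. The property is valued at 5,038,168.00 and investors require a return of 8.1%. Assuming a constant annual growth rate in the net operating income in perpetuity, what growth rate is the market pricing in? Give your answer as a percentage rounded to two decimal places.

P = D₀(1+g)/(r−g) ⇒ P(r−g) = D₀(1+g) ⇒ g(P+D₀) = P·r − D₀
g = (P·r − D₀)/(P + D₀) = (5,038,168.00×0.081 − 191,000.00) / (5,038,168.00 + 191,000.00) = 0.041516

4.15%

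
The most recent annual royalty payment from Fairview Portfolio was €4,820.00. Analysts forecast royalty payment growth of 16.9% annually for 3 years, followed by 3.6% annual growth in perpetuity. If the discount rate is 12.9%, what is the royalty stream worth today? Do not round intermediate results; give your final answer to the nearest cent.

D_1 = 5634.58000
D_2 = 6586.82402
D_3 = 7699.99728
Terminal value at year 3: TV = D_3×(1+g_2)/(r−g_2) = 7977.19718/0.093 = 85776.31378
P_0 = D_1/(1+r)^1 + D_2/(1+r)^2 + D_3/(1+r)^3 + TV/(1+r)^3
    = 4990.77059 + 5167.59152 + 5350.67713 + 59605.39259 = 75114.43184

€75114.43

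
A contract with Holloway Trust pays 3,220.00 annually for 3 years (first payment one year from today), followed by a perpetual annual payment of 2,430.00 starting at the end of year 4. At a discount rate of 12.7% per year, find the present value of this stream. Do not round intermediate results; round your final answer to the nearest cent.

21008.71

PV of 3-year annuity: 3,220.00 × [1 − (1+0.127)^−3] / 0.127 = 7641.80871
Perpetuity value at year 3: 2,430.00 / 0.127 = 19133.85827
PV of perpetuity: 19133.85827 / (1+0.127)^3 = 13366.90325
Total PV = 7641.80871 + 13366.90325 = 21008.71196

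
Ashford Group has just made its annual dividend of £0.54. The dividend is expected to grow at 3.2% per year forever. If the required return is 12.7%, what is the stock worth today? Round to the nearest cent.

D₁ = D₀ × (1 + g) = £0.54 × 1.032 = £0.5573
Growing perpetuity: P = D₁ / (r − g) = £0.5573 / (0.127 − 0.032) = £5.87

£5.87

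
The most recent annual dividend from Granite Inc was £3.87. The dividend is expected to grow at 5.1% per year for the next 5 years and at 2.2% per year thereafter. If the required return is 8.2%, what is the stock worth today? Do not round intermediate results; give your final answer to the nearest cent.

£74.75

D_1 = 4.06737
D_2 = 4.27481
D_3 = 4.49282
D_4 = 4.72195
D_5 = 4.96277
Terminal value at year 5: TV = D_5×(1+g_2)/(r−g_2) = 5.07196/0.06 = 84.53259
P_0 = D_1/(1+r)^1 + D_2/(1+r)^2 + D_3/(1+r)^3 + D_4/(1+r)^4 + D_5/(1+r)^5 + TV/(1+r)^5
    = 3.75912 + 3.65142 + 3.54681 + 3.44519 + 3.34648 + 57.00171 = 74.75073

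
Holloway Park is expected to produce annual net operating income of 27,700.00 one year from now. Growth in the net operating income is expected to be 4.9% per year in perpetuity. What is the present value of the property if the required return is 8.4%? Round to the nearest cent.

791428.57

Growing perpetuity: P = D₁ / (r − g) = 27,700.0000 / (0.084 − 0.049) = 791,428.57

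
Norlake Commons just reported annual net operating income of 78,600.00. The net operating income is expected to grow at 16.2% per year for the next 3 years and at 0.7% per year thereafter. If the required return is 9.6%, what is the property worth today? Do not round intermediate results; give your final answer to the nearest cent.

D_1 = 91333.20000
D_2 = 106129.17840
D_3 = 123322.10530
Terminal value at year 3: TV = D_3×(1+g_2)/(r−g_2) = 124185.36004/0.089 = 1395341.12402
P_0 = D_1/(1+r)^1 + D_2/(1+r)^2 + D_3/(1+r)^3 + TV/(1+r)^3
    = 83333.21168 + 88351.45253 + 93671.88671 + 1059860.56090 = 1325217.11182

1325217.11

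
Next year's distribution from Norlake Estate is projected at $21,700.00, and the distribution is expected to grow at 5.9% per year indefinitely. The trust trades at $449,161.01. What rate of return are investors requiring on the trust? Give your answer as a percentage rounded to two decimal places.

10.73%

P = D₁/(r − g) ⇒ r = D₁/P + g = $21,700.0000/$449,161.01 + 0.059 = 0.048312 + 0.059 = 0.107312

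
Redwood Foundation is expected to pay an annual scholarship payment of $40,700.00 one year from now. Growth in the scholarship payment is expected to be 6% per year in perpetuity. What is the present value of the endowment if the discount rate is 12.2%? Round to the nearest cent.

$656451.61

Growing perpetuity: P = D₁ / (r − g) = $40,700.0000 / (0.122 − 0.06) = $656,451.61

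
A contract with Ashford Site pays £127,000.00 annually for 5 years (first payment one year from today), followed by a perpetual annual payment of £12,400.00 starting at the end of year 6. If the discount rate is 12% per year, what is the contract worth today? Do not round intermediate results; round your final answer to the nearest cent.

PV of 5-year annuity: £127,000.00 × [1 − (1+0.12)^−5] / 0.12 = 457806.57770
Perpetuity value at year 5: £12,400.00 / 0.12 = 103333.33333
PV of perpetuity: 103333.33333 / (1+0.12)^5 = 58634.10842
Total PV = 457806.57770 + 58634.10842 = 516440.68612

£516440.69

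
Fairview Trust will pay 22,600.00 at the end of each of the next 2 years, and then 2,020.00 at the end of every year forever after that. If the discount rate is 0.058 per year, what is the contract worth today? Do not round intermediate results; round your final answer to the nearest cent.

PV of 2-year annuity: 22,600.00 × [1 − (1+0.058)^−2] / 0.058 = 41551.09509
Perpetuity value at year 2: 2,020.00 / 0.058 = 34827.58621
PV of perpetuity: 34827.58621 / (1+0.058)^2 = 31113.72727
Total PV = 41551.09509 + 31113.72727 = 72664.82235

72664.82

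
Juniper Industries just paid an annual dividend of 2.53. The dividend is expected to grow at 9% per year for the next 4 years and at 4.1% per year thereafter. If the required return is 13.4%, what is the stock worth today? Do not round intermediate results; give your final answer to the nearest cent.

D_1 = 2.75770
D_2 = 3.00589
D_3 = 3.27642
D_4 = 3.57130
Terminal value at year 4: TV = D_4×(1+g_2)/(r−g_2) = 3.71772/0.093 = 39.97554
P_0 = D_1/(1+r)^1 + D_2/(1+r)^2 + D_3/(1+r)^3 + D_4/(1+r)^4 + TV/(1+r)^4
    = 2.43183 + 2.33748 + 2.24678 + 2.15960 + 24.17364 = 33.34934

33.35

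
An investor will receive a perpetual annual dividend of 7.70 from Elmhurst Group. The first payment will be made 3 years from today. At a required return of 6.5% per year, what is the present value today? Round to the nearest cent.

Value at end of year 2: C / r = 7.70 / 0.065 = 118.4615
Discount to today: PV = 118.4615 / (1 + 0.065)^2 = 118.4615 / 1.134225 = 104.44

104.44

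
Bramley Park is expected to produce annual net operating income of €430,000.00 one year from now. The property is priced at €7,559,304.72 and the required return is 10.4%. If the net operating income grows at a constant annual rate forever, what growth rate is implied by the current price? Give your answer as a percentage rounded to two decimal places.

P = D₁/(r−g) ⇒ g = r − D₁/P = 0.104 − €430,000.00/€7,559,304.72 = 0.047116

4.71%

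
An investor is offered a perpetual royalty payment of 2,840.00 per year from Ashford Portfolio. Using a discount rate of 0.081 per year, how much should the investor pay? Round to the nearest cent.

35061.73

Level perpetuity: PV = C / r = 2,840.00 / 0.081 = 35,061.73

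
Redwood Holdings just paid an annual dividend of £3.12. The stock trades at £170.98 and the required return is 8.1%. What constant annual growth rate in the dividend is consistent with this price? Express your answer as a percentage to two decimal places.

6.16%

P = D₀(1+g)/(r−g) ⇒ P(r−g) = D₀(1+g) ⇒ g(P+D₀) = P·r − D₀
g = (P·r − D₀)/(P + D₀) = (£170.98×0.081 − £3.12) / (£170.98 + £3.12) = 0.061628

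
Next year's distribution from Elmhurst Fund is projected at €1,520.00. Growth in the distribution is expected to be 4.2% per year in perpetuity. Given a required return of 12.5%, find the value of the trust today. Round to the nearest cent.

Growing perpetuity: P = D₁ / (r − g) = €1,520.0000 / (0.125 − 0.042) = €18,313.25

€18313.25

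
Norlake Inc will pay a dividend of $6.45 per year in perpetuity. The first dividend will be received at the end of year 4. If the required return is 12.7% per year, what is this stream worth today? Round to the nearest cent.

Value at end of year 3: C / r = $6.45 / 0.127 = $50.7874
Discount to today: PV = $50.7874 / (1 + 0.127)^3 = $50.7874 / 1.431435 = $35.48

$35.48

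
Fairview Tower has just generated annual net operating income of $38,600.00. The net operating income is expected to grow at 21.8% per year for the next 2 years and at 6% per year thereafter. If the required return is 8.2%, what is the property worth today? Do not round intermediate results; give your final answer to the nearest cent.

D_1 = 47014.80000
D_2 = 57264.02640
Terminal value at year 2: TV = D_2×(1+g_2)/(r−g_2) = 60699.86798/0.022 = 2759084.90836
P_0 = D_1/(1+r)^1 + D_2/(1+r)^2 + TV/(1+r)^2
    = 43451.75601 + 48913.34456 + 2356733.87439 = 2449098.97496

$2449098.97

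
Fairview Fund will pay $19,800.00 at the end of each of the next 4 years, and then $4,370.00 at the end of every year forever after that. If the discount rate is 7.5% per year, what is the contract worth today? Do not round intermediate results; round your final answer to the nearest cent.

$109946.77

PV of 4-year annuity: $19,800.00 × [1 − (1+0.075)^−4] / 0.075 = 66316.66014
Perpetuity value at year 4: $4,370.00 / 0.075 = 58266.66667
PV of perpetuity: 58266.66667 / (1+0.075)^4 = 43630.11087
Total PV = 66316.66014 + 43630.11087 = 109946.77101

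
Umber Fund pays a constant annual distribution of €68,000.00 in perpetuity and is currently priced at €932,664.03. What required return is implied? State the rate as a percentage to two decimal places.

7.29%

P = C/r ⇒ r = C/P = €68,000.00/€932,664.03 = 0.072909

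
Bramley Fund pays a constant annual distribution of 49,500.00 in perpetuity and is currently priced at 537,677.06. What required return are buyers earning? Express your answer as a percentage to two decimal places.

9.21%

P = C/r ⇒ r = C/P = 49,500.00/537,677.06 = 0.092063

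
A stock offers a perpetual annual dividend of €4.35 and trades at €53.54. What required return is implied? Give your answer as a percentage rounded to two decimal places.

8.12%

P = C/r ⇒ r = C/P = €4.35/€53.54 = 0.081248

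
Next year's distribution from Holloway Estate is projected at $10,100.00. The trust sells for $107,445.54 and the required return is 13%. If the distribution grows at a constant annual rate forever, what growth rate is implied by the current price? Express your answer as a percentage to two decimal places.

3.60%

P = D₁/(r−g) ⇒ g = r − D₁/P = 0.13 − $10,100.00/$107,445.54 = 0.035999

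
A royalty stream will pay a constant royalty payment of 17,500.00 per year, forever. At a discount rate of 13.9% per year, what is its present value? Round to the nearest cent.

Level perpetuity: PV = C / r = 17,500.00 / 0.139 = 125,899.28

125899.28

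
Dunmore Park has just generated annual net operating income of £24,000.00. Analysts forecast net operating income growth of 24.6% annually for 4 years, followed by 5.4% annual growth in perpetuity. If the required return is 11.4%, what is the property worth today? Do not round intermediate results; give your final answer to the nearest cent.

£787842.04

D_1 = 29904.00000
D_2 = 37260.38400
D_3 = 46426.43846
D_4 = 57847.34233
Terminal value at year 4: TV = D_4×(1+g_2)/(r−g_2) = 60971.09881/0.06 = 1016184.98020
P_0 = D_1/(1+r)^1 + D_2/(1+r)^2 + D_3/(1+r)^3 + D_4/(1+r)^4 + TV/(1+r)^4
    = 26843.80610 + 30024.58026 + 33582.25045 + 37561.47582 + 659829.92516 = 787842.03779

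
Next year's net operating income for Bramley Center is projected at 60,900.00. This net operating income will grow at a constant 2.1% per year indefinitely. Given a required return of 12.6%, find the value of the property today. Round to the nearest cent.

Growing perpetuity: P = D₁ / (r − g) = 60,900.0000 / (0.126 − 0.021) = 580,000.00

580000.00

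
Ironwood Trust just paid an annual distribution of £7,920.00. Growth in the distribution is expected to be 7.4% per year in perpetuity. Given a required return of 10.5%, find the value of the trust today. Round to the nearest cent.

D₁ = D₀ × (1 + g) = £7,920.00 × 1.074 = £8,506.0800
Growing perpetuity: P = D₁ / (r − g) = £8,506.0800 / (0.105 − 0.074) = £274,389.68

£274389.68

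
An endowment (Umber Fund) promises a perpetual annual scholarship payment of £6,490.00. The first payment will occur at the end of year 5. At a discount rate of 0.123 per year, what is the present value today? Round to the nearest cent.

£33175.74

Value at end of year 4: C / r = £6,490.00 / 0.123 = £52,764.2276
Discount to today: PV = £52,764.2276 / (1 + 0.123)^4 = £52,764.2276 / 1.590446 = £33,175.74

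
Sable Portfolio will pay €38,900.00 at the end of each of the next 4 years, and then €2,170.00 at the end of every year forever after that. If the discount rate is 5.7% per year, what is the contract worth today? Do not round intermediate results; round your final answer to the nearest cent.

€166222.71

PV of 4-year annuity: €38,900.00 × [1 − (1+0.057)^−4] / 0.057 = 135723.75927
Perpetuity value at year 4: €2,170.00 / 0.057 = 38070.17544
PV of perpetuity: 38070.17544 / (1+0.057)^4 = 30498.95288
Total PV = 135723.75927 + 30498.95288 = 166222.71215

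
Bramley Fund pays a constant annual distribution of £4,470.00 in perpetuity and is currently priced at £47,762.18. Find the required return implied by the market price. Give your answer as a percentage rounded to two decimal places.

P = C/r ⇒ r = C/P = £4,470.00/£47,762.18 = 0.093589

9.36%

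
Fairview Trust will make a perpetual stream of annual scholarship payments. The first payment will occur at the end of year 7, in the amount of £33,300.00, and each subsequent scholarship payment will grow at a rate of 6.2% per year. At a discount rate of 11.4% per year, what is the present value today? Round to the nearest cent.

Value at end of year 6: C₁ / (r − g) = £33,300.00 / (0.114 − 0.062) = £640,384.6154
Discount to today: PV = £640,384.6154 / (1 + 0.114)^6 = £640,384.6154 / 1.911222 = £335,065.52

£335065.52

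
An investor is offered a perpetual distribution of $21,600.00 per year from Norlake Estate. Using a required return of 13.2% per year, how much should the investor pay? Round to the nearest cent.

Level perpetuity: PV = C / r = $21,600.00 / 0.132 = $163,636.36

$163636.36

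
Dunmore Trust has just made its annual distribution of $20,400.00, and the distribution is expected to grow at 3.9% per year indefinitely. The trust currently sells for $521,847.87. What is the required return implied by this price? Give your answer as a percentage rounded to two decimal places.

7.96%

D₁ = $20,400.00 × 1.039 = $21,195.6000
P = D₁/(r − g) ⇒ r = D₁/P + g = $21,195.6000/$521,847.87 + 0.039 = 0.040616 + 0.039 = 0.079616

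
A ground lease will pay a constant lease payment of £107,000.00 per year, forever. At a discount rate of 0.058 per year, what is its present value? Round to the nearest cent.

£1844827.59

Level perpetuity: PV = C / r = £107,000.00 / 0.058 = £1,844,827.59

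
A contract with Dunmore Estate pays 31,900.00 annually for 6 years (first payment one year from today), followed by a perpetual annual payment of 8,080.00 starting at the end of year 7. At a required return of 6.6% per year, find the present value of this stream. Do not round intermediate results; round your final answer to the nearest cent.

PV of 6-year annuity: 31,900.00 × [1 − (1+0.066)^−6] / 0.066 = 153948.55965
Perpetuity value at year 6: 8,080.00 / 0.066 = 122424.24242
PV of perpetuity: 122424.24242 / (1+0.066)^6 = 83430.37528
Total PV = 153948.55965 + 83430.37528 = 237378.93493

237378.93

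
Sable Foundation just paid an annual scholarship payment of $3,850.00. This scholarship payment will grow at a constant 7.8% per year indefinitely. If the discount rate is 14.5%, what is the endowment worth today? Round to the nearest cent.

$61944.78

D₁ = D₀ × (1 + g) = $3,850.00 × 1.078 = $4,150.3000
Growing perpetuity: P = D₁ / (r − g) = $4,150.3000 / (0.145 − 0.078) = $61,944.78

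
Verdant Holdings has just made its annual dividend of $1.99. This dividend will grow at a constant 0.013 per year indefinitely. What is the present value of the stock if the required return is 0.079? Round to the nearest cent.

D₁ = D₀ × (1 + g) = $1.99 × 1.013 = $2.0159
Growing perpetuity: P = D₁ / (r − g) = $2.0159 / (0.079 − 0.013) = $30.54

$30.54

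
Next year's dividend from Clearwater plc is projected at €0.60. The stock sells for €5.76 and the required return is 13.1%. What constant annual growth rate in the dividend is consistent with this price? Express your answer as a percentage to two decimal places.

2.68%

P = D₁/(r−g) ⇒ g = r − D₁/P = 0.131 − €0.60/€5.76 = 0.026833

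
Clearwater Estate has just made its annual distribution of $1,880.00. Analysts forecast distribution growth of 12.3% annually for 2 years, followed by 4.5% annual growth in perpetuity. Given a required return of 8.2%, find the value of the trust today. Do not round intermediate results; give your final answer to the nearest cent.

D_1 = 2111.24000
D_2 = 2370.92252
Terminal value at year 2: TV = D_2×(1+g_2)/(r−g_2) = 2477.61403/0.037 = 66962.54144
P_0 = D_1/(1+r)^1 + D_2/(1+r)^2 + TV/(1+r)^2
    = 1951.23845 + 2025.17632 + 57197.54737 = 61173.96213

$61173.96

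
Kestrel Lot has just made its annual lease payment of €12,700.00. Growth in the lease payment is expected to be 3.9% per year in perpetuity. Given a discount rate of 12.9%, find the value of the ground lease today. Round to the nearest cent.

€146614.44

D₁ = D₀ × (1 + g) = €12,700.00 × 1.039 = €13,195.3000
Growing perpetuity: P = D₁ / (r − g) = €13,195.3000 / (0.129 − 0.039) = €146,614.44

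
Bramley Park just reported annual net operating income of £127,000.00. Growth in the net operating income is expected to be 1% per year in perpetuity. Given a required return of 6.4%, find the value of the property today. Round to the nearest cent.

D₁ = D₀ × (1 + g) = £127,000.00 × 1.01 = £128,270.0000
Growing perpetuity: P = D₁ / (r − g) = £128,270.0000 / (0.064 − 0.01) = £2,375,370.37

£2375370.37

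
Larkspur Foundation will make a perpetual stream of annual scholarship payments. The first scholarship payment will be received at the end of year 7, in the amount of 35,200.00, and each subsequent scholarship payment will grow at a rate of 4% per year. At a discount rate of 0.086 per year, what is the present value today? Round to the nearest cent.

Value at end of year 6: C₁ / (r − g) = 35,200.00 / (0.086 − 0.04) = 765,217.3913
Discount to today: PV = 765,217.3913 / (1 + 0.086)^6 = 765,217.3913 / 1.640510 = 466,450.84

466450.84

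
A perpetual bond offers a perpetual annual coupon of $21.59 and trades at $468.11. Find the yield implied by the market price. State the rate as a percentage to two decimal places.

P = C/r ⇒ r = C/P = $21.59/$468.11 = 0.046122

4.61%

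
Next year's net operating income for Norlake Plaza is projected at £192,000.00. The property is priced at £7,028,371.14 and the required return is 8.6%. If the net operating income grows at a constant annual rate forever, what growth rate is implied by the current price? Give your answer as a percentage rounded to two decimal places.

5.87%

P = D₁/(r−g) ⇒ g = r − D₁/P = 0.086 − £192,000.00/£7,028,371.14 = 0.058682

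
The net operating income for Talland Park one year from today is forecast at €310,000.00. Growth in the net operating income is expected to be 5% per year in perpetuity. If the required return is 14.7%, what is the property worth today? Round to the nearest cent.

€3195876.29

Growing perpetuity: P = D₁ / (r − g) = €310,000.0000 / (0.147 − 0.05) = €3,195,876.29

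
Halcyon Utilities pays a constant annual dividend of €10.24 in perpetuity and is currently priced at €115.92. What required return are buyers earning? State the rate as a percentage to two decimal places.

8.83%

P = C/r ⇒ r = C/P = €10.24/€115.92 = 0.088337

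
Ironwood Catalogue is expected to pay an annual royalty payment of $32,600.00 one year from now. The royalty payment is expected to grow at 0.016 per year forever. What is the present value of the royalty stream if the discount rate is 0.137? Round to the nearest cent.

$269421.49

Growing perpetuity: P = D₁ / (r − g) = $32,600.0000 / (0.137 − 0.016) = $269,421.49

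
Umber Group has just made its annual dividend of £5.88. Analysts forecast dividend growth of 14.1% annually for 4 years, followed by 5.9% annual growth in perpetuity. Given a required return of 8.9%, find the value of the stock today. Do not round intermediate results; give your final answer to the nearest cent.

D_1 = 6.70908
D_2 = 7.65506
D_3 = 8.73442
D_4 = 9.96598
Terminal value at year 4: TV = D_4×(1+g_2)/(r−g_2) = 10.55397/0.03 = 351.79901
P_0 = D_1/(1+r)^1 + D_2/(1+r)^2 + D_3/(1+r)^3 + D_4/(1+r)^4 + TV/(1+r)^4
    = 6.16077 + 6.45495 + 6.76317 + 7.08612 + 250.13997 = 276.60498

£276.60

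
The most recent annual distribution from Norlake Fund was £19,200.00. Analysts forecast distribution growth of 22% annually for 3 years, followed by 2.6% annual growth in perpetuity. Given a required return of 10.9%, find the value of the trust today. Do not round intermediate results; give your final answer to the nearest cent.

£385895.94

D_1 = 23424.00000
D_2 = 28577.28000
D_3 = 34864.28160
Terminal value at year 3: TV = D_3×(1+g_2)/(r−g_2) = 35770.75292/0.083 = 430972.92677
P_0 = D_1/(1+r)^1 + D_2/(1+r)^2 + D_3/(1+r)^3 + TV/(1+r)^3
    = 21121.73129 + 23235.80899 + 25561.48510 + 315976.91215 = 385895.93753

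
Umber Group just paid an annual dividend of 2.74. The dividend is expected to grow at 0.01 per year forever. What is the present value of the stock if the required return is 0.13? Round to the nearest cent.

23.06

D₁ = D₀ × (1 + g) = 2.74 × 1.01 = 2.7674
Growing perpetuity: P = D₁ / (r − g) = 2.7674 / (0.13 − 0.01) = 23.06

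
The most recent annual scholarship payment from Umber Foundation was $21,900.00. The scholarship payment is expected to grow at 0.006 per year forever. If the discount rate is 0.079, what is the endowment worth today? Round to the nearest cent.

$301800.00

D₁ = D₀ × (1 + g) = $21,900.00 × 1.006 = $22,031.4000
Growing perpetuity: P = D₁ / (r − g) = $22,031.4000 / (0.079 − 0.006) = $301,800.00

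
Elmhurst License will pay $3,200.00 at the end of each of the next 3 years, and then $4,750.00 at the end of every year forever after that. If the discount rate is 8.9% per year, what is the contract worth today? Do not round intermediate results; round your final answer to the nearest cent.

$49440.28

PV of 3-year annuity: $3,200.00 × [1 − (1+0.089)^−3] / 0.089 = 8114.60094
Perpetuity value at year 3: $4,750.00 / 0.089 = 53370.78652
PV of perpetuity: 53370.78652 / (1+0.089)^3 = 41325.67574
Total PV = 8114.60094 + 41325.67574 = 49440.27668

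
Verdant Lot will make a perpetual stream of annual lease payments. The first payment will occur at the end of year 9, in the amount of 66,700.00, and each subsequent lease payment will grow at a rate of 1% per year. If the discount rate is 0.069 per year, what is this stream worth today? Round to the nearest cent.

662906.35

Value at end of year 8: C₁ / (r − g) = 66,700.00 / (0.069 − 0.01) = 1,130,508.4746
Discount to today: PV = 1,130,508.4746 / (1 + 0.069)^8 = 1,130,508.4746 / 1.705382 = 662,906.35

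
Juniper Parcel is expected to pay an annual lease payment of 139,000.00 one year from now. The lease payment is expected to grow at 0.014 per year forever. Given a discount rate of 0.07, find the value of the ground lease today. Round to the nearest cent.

Growing perpetuity: P = D₁ / (r − g) = 139,000.0000 / (0.07 − 0.014) = 2,482,142.86

2482142.86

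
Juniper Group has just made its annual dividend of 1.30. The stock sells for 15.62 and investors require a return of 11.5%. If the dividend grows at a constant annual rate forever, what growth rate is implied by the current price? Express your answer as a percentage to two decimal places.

P = D₀(1+g)/(r−g) ⇒ P(r−g) = D₀(1+g) ⇒ g(P+D₀) = P·r − D₀
g = (P·r − D₀)/(P + D₀) = (15.62×0.115 − 1.30) / (15.62 + 1.30) = 0.029332

2.93%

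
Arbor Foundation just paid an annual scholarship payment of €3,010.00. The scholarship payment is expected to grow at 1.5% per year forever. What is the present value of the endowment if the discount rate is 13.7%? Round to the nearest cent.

€25042.21

D₁ = D₀ × (1 + g) = €3,010.00 × 1.015 = €3,055.1500
Growing perpetuity: P = D₁ / (r − g) = €3,055.1500 / (0.137 − 0.015) = €25,042.21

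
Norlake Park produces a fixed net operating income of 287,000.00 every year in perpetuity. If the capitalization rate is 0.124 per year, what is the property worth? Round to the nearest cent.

2314516.13

Level perpetuity: PV = C / r = 287,000.00 / 0.124 = 2,314,516.13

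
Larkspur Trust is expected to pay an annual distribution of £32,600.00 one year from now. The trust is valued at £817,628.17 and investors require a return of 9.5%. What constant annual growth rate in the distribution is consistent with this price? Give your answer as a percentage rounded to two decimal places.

P = D₁/(r−g) ⇒ g = r − D₁/P = 0.095 − £32,600.00/£817,628.17 = 0.055129

5.51%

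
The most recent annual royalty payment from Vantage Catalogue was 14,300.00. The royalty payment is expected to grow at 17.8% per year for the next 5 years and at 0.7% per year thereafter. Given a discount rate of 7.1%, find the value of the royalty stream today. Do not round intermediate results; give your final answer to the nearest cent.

D_1 = 16845.40000
D_2 = 19843.88120
D_3 = 23376.09205
D_4 = 27537.03644
D_5 = 32438.62893
Terminal value at year 5: TV = D_5×(1+g_2)/(r−g_2) = 32665.69933/0.064 = 510401.55200
P_0 = D_1/(1+r)^1 + D_2/(1+r)^2 + D_3/(1+r)^3 + D_4/(1+r)^4 + D_5/(1+r)^5 + TV/(1+r)^5
    = 15728.66480 + 17300.06268 + 19028.45363 + 20929.52230 + 23020.52032 + 362213.49944 = 458220.72318

458220.72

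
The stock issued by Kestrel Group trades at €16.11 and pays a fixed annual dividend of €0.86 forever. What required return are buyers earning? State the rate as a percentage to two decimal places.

5.34%

P = C/r ⇒ r = C/P = €0.86/€16.11 = 0.053383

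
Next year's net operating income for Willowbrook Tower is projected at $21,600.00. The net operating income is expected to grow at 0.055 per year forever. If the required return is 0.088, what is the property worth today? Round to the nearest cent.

$654545.45

Growing perpetuity: P = D₁ / (r − g) = $21,600.0000 / (0.088 − 0.055) = $654,545.45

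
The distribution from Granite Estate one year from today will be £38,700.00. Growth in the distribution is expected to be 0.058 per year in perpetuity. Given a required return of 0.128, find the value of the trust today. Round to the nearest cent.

£552857.14

Growing perpetuity: P = D₁ / (r − g) = £38,700.0000 / (0.128 − 0.058) = £552,857.14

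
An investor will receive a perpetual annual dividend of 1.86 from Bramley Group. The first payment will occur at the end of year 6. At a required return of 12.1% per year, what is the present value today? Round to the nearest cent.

Value at end of year 5: C / r = 1.86 / 0.121 = 15.3719
Discount to today: PV = 15.3719 / (1 + 0.121)^5 = 15.3719 / 1.770223 = 8.68

8.68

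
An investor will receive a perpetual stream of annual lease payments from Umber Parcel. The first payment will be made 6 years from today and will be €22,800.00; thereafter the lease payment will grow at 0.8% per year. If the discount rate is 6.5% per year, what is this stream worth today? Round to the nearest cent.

Value at end of year 5: C₁ / (r − g) = €22,800.00 / (0.065 − 0.008) = €400,000.0000
Discount to today: PV = €400,000.0000 / (1 + 0.065)^5 = €400,000.0000 / 1.370087 = €291,952.33

€291952.33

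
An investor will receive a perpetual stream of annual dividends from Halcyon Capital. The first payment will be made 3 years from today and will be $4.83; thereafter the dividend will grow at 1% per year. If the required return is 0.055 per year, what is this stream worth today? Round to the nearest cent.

Value at end of year 2: C₁ / (r − g) = $4.83 / (0.055 − 0.01) = $107.3333
Discount to today: PV = $107.3333 / (1 + 0.055)^2 = $107.3333 / 1.113025 = $96.43

$96.43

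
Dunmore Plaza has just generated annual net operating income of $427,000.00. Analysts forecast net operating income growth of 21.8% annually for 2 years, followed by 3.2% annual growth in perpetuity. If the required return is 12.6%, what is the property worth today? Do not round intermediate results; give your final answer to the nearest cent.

$6446778.58

D_1 = 520086.00000
D_2 = 633464.74800
Terminal value at year 2: TV = D_2×(1+g_2)/(r−g_2) = 653735.61994/0.094 = 6954634.25464
P_0 = D_1/(1+r)^1 + D_2/(1+r)^2 + TV/(1+r)^2
    = 461888.09947 + 499626.73637 + 5485263.74396 = 6446778.57980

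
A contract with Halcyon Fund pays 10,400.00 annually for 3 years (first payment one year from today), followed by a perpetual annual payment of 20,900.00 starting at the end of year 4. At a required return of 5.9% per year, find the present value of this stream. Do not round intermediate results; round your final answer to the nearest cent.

PV of 3-year annuity: 10,400.00 × [1 − (1+0.059)^−3] / 0.059 = 27850.83783
Perpetuity value at year 3: 20,900.00 / 0.059 = 354237.28814
PV of perpetuity: 354237.28814 / (1+0.059)^3 = 298267.81596
Total PV = 27850.83783 + 298267.81596 = 326118.65379

326118.65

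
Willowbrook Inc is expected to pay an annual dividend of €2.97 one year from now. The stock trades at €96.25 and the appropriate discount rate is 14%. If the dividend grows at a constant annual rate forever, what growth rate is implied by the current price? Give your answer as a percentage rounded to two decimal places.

10.91%

P = D₁/(r−g) ⇒ g = r − D₁/P = 0.14 − €2.97/€96.25 = 0.109143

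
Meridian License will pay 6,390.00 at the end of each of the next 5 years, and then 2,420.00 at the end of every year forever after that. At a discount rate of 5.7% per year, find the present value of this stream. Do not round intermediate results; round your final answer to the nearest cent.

PV of 5-year annuity: 6,390.00 × [1 − (1+0.057)^−5] / 0.057 = 27138.11028
Perpetuity value at year 5: 2,420.00 / 0.057 = 42456.14035
PV of perpetuity: 42456.14035 / (1+0.057)^5 = 32178.48356
Total PV = 27138.11028 + 32178.48356 = 59316.59384

59316.59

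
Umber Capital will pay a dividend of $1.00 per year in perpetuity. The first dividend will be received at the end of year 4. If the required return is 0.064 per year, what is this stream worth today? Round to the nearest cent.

Value at end of year 3: C / r = $1.00 / 0.064 = $15.6250
Discount to today: PV = $15.6250 / (1 + 0.064)^3 = $15.6250 / 1.204550 = $12.97

$12.97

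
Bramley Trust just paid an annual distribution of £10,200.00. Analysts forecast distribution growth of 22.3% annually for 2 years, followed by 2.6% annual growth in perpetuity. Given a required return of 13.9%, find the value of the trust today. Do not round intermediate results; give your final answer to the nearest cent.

£129488.42

D_1 = 12474.60000
D_2 = 15256.43580
Terminal value at year 2: TV = D_2×(1+g_2)/(r−g_2) = 15653.10313/0.113 = 138523.03656
P_0 = D_1/(1+r)^1 + D_2/(1+r)^2 + TV/(1+r)^2
    = 10952.23881 + 11759.95440 + 106776.22312 = 129488.41633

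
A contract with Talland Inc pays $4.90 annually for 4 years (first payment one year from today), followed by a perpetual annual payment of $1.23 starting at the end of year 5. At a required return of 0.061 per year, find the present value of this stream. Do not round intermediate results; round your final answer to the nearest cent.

PV of 4-year annuity: $4.90 × [1 − (1+0.061)^−4] / 0.061 = 16.94021
Perpetuity value at year 4: $1.23 / 0.061 = 20.16393
PV of perpetuity: 20.16393 / (1+0.061)^4 = 15.91160
Total PV = 16.94021 + 15.91160 = 32.85181

$32.85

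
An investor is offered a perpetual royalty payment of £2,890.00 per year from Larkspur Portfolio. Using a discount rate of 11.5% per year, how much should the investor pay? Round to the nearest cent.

£25130.43

Level perpetuity: PV = C / r = £2,890.00 / 0.115 = £25,130.43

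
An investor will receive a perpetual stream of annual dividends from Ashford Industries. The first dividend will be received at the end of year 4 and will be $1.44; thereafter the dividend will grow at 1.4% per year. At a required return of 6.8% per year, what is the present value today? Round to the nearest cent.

$21.89

Value at end of year 3: C₁ / (r − g) = $1.44 / (0.068 − 0.014) = $26.6667
Discount to today: PV = $26.6667 / (1 + 0.068)^3 = $26.6667 / 1.218186 = $21.89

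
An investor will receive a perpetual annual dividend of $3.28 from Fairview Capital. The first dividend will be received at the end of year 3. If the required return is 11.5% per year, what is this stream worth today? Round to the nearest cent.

Value at end of year 2: C / r = $3.28 / 0.115 = $28.5217
Discount to today: PV = $28.5217 / (1 + 0.115)^2 = $28.5217 / 1.243225 = $22.94

$22.94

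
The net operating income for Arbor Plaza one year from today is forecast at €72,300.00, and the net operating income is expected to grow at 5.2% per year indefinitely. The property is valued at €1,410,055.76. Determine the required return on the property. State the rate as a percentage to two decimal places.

10.33%

P = D₁/(r − g) ⇒ r = D₁/P + g = €72,300.0000/€1,410,055.76 + 0.052 = 0.051275 + 0.052 = 0.103275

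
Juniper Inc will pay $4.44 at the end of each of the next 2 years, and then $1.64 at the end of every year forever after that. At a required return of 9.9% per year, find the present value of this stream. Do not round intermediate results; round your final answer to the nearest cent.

$21.43

PV of 2-year annuity: $4.44 × [1 − (1+0.099)^−2] / 0.099 = 7.71614
Perpetuity value at year 2: $1.64 / 0.099 = 16.56566
PV of perpetuity: 16.56566 / (1+0.099)^2 = 13.71555
Total PV = 7.71614 + 13.71555 = 21.43169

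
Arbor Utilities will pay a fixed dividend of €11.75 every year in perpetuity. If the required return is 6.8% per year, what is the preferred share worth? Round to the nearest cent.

Level perpetuity: PV = C / r = €11.75 / 0.068 = €172.79

€172.79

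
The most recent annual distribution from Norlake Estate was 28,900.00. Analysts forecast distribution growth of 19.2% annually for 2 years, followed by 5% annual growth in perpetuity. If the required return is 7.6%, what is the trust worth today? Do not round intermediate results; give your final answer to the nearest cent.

1499808.35

D_1 = 34448.80000
D_2 = 41062.96960
Terminal value at year 2: TV = D_2×(1+g_2)/(r−g_2) = 43116.11808/0.026 = 1658312.23385
P_0 = D_1/(1+r)^1 + D_2/(1+r)^2 + TV/(1+r)^2
    = 32015.61338 + 35467.11074 + 1432325.62589 = 1499808.35001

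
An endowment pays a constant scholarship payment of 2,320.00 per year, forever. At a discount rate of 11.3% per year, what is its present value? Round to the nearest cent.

20530.97

Level perpetuity: PV = C / r = 2,320.00 / 0.113 = 20,530.97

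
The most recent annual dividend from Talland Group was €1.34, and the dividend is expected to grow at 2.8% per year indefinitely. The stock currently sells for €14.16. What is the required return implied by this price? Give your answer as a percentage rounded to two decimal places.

12.53%

D₁ = €1.34 × 1.028 = €1.3775
P = D₁/(r − g) ⇒ r = D₁/P + g = €1.3775/€14.16 + 0.028 = 0.097282 + 0.028 = 0.125282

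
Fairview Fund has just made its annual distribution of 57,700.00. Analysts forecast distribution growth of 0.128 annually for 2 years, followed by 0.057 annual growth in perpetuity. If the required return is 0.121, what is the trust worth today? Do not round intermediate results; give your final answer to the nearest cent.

D_1 = 65085.60000
D_2 = 73416.55680
Terminal value at year 2: TV = D_2×(1+g_2)/(r−g_2) = 77601.30054/0.064 = 1212520.32090
P_0 = D_1/(1+r)^1 + D_2/(1+r)^2 + TV/(1+r)^2
    = 58060.30330 + 58422.85649 + 964889.98919 = 1081373.14897

1081373.15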